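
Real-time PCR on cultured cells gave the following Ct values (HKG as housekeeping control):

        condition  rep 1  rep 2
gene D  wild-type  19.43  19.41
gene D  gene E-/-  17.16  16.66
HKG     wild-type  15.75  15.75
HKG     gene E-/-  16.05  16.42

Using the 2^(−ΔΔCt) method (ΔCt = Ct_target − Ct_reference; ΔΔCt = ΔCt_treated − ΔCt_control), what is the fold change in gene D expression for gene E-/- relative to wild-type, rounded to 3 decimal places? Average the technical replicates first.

7.972

Mean Ct: gene D wild-type 19.420; gene D gene E-/- 16.910; HKG wild-type 15.750; HKG gene E-/- 16.235
ΔCt(wild-type) = 19.420 − 15.750 = 3.670
ΔCt(gene E-/-) = 16.910 − 16.235 = 0.675
ΔΔCt = 0.675 − 3.670 = -2.995
Fold change = 2^(−(-2.995)) = 2^2.995 = 7.9723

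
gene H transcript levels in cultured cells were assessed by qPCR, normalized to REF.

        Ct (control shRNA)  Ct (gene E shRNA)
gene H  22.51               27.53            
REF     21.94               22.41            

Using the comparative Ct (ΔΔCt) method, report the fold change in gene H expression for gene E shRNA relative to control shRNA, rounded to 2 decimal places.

0.04

ΔCt(control shRNA) = 22.510 − 21.940 = 0.570
ΔCt(gene E shRNA) = 27.530 − 22.410 = 5.120
ΔΔCt = 5.120 − 0.570 = 4.550
Fold change = 2^(−4.550) = 0.043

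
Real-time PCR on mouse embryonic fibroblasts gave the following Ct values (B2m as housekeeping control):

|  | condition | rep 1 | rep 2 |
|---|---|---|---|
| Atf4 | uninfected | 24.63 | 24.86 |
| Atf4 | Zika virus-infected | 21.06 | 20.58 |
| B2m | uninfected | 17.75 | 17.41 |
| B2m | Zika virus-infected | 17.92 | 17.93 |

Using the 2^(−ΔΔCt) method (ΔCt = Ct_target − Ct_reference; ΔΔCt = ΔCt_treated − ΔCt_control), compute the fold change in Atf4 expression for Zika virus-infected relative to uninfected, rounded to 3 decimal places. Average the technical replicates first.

Mean Ct: Atf4 uninfected 24.745; Atf4 Zika virus-infected 20.820; B2m uninfected 17.580; B2m Zika virus-infected 17.925
ΔCt(uninfected) = 24.745 − 17.580 = 7.165
ΔCt(Zika virus-infected) = 20.820 − 17.925 = 2.895
ΔΔCt = 2.895 − 7.165 = -4.270
Fold change = 2^(−(-4.270)) = 2^4.270 = 19.2929

19.293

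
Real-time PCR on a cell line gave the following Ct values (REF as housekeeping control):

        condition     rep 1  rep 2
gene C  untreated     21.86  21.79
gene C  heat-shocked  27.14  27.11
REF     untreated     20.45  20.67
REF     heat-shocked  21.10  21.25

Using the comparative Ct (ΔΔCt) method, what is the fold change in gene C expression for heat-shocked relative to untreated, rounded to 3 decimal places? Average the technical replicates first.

0.039

Mean Ct: gene C untreated 21.825; gene C heat-shocked 27.125; REF untreated 20.560; REF heat-shocked 21.175
ΔCt(untreated) = 21.825 − 20.560 = 1.265
ΔCt(heat-shocked) = 27.125 − 21.175 = 5.950
ΔΔCt = 5.950 − 1.265 = 4.685
Fold change = 2^(−4.685) = 0.0389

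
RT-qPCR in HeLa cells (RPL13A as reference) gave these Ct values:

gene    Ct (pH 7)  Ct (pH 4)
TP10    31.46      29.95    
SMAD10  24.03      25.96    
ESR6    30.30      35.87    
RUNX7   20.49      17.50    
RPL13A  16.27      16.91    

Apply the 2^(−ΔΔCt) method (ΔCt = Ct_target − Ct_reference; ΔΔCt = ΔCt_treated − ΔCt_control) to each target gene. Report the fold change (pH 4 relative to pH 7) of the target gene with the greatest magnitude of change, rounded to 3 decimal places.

TP10: ΔΔCt = (29.95−16.91) − (31.46−16.27) = 13.04 − 15.19 = -2.15; fold change = 2^2.15 = 4.438
SMAD10: ΔΔCt = (25.96−16.91) − (24.03−16.27) = 9.05 − 7.76 = 1.29; fold change = 2^-1.29 = 0.409
ESR6: ΔΔCt = (35.87−16.91) − (30.30−16.27) = 18.96 − 14.03 = 4.93; fold change = 2^-4.93 = 0.033
RUNX7: ΔΔCt = (17.50−16.91) − (20.49−16.27) = 0.59 − 4.22 = -3.63; fold change = 2^3.63 = 12.381
ESR6 has the largest |ΔΔCt| = 4.93.

0.033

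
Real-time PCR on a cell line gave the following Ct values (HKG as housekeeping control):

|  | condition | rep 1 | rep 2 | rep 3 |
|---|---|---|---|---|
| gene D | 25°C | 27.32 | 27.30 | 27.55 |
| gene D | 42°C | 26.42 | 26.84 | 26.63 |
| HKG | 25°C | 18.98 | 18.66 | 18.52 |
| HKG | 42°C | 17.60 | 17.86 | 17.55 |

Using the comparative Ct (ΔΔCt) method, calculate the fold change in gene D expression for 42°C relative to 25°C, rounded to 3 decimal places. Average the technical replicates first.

0.818

Mean Ct: gene D 25°C 27.390; gene D 42°C 26.630; HKG 25°C 18.720; HKG 42°C 17.670
ΔCt(25°C) = 27.390 − 18.720 = 8.670
ΔCt(42°C) = 26.630 − 17.670 = 8.960
ΔΔCt = 8.960 − 8.670 = 0.290
Fold change = 2^(−0.290) = 0.8179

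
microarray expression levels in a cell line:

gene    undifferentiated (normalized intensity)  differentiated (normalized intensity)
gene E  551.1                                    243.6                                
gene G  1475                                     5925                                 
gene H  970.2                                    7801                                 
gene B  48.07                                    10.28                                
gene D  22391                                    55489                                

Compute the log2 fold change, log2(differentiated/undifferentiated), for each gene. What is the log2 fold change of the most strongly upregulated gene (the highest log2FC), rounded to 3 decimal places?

log2(243.6/551.1) = -1.178  (gene E)
log2(5925/1475) = 2.006  (gene G)
log2(7801/970.2) = 3.007  (gene H)
log2(10.28/48.07) = -2.225  (gene B)
log2(55489/22391) = 1.309  (gene D)
gene H is most strongly upregulated.

3.007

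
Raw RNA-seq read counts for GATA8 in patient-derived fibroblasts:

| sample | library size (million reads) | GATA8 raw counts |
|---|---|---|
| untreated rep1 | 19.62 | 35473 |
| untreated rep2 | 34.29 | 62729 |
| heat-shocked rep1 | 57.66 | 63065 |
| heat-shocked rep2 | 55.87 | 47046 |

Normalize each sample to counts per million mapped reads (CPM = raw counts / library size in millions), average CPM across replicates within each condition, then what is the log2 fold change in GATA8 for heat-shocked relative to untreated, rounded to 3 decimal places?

-0.910

CPM(untreated rep1) = 35473 / 19.62 = 1808.0020
CPM(untreated rep2) = 62729 / 34.29 = 1829.3672
CPM(heat-shocked rep1) = 63065 / 57.66 = 1093.7392
CPM(heat-shocked rep2) = 47046 / 55.87 = 842.0619
mean CPM(untreated) = 1818.6846; mean CPM(heat-shocked) = 967.9005
Fold change = 967.9005 / 1818.6846 = 0.53220
log2(0.53220) = -0.9100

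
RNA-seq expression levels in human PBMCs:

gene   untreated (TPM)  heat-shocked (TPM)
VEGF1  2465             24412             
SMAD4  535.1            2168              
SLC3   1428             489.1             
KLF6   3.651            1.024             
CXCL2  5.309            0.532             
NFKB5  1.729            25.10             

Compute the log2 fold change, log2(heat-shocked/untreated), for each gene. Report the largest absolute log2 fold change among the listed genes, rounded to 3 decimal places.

log2(24412/2465) = 3.308  (VEGF1)
log2(2168/535.1) = 2.018  (SMAD4)
log2(489.1/1428) = -1.546  (SLC3)
log2(1.024/3.651) = -1.834  (KLF6)
log2(0.532/5.309) = -3.319  (CXCL2)
log2(25.10/1.729) = 3.860  (NFKB5)
The largest magnitude belongs to NFKB5.

3.860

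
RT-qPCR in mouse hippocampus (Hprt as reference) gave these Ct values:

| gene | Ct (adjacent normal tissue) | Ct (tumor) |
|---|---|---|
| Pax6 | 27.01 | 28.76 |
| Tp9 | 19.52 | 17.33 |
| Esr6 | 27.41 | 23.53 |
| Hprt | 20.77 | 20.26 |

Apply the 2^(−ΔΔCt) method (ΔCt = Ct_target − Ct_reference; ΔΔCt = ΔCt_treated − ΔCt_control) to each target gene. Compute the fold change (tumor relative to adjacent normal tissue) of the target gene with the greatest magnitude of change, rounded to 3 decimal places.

Pax6: ΔΔCt = (28.76−20.26) − (27.01−20.77) = 8.50 − 6.24 = 2.26; fold change = 2^-2.26 = 0.209
Tp9: ΔΔCt = (17.33−20.26) − (19.52−20.77) = -2.93 − (-1.25) = -1.68; fold change = 2^1.68 = 3.204
Esr6: ΔΔCt = (23.53−20.26) − (27.41−20.77) = 3.27 − 6.64 = -3.37; fold change = 2^3.37 = 10.339
Esr6 has the largest |ΔΔCt| = 3.37.

10.339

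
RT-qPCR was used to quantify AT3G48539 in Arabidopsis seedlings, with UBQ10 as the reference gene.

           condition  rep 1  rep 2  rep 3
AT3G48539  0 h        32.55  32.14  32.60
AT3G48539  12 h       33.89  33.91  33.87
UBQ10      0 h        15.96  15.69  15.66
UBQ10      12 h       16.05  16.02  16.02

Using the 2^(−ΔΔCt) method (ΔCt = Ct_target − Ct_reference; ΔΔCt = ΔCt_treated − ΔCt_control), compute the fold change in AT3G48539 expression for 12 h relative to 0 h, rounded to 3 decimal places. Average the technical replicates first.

0.435

Mean Ct: AT3G48539 0 h 32.430; AT3G48539 12 h 33.890; UBQ10 0 h 15.770; UBQ10 12 h 16.030
ΔCt(0 h) = 32.430 − 15.770 = 16.660
ΔCt(12 h) = 33.890 − 16.030 = 17.860
ΔΔCt = 17.860 − 16.660 = 1.200
Fold change = 2^(−1.200) = 0.4353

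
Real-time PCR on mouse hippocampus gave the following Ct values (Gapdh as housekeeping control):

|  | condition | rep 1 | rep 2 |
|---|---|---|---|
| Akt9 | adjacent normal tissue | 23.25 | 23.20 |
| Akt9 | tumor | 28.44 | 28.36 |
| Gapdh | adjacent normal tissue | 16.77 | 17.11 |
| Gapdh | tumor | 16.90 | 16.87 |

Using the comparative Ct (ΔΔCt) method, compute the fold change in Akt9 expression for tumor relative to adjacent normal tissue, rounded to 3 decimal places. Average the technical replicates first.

0.027

Mean Ct: Akt9 adjacent normal tissue 23.225; Akt9 tumor 28.400; Gapdh adjacent normal tissue 16.940; Gapdh tumor 16.885
ΔCt(adjacent normal tissue) = 23.225 − 16.940 = 6.285
ΔCt(tumor) = 28.400 − 16.885 = 11.515
ΔΔCt = 11.515 − 6.285 = 5.230
Fold change = 2^(−5.230) = 0.0266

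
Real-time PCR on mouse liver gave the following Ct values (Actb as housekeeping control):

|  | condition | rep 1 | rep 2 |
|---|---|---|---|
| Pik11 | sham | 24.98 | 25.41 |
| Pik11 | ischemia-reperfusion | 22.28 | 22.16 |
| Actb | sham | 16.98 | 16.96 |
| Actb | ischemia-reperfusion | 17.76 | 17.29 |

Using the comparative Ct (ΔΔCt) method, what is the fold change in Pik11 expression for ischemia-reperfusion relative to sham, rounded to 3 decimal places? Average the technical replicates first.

11.551

Mean Ct: Pik11 sham 25.195; Pik11 ischemia-reperfusion 22.220; Actb sham 16.970; Actb ischemia-reperfusion 17.525
ΔCt(sham) = 25.195 − 16.970 = 8.225
ΔCt(ischemia-reperfusion) = 22.220 − 17.525 = 4.695
ΔΔCt = 4.695 − 8.225 = -3.530
Fold change = 2^(−(-3.530)) = 2^3.530 = 11.5514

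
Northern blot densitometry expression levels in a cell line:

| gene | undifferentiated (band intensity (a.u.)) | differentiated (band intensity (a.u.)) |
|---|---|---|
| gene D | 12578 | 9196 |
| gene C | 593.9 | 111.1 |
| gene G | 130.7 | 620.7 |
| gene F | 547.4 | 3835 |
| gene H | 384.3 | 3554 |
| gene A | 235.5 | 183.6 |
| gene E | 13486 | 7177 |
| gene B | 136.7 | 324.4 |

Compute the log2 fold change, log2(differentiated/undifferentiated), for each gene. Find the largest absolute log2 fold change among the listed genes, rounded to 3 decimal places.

3.209

log2(9196/12578) = -0.452  (gene D)
log2(111.1/593.9) = -2.418  (gene C)
log2(620.7/130.7) = 2.248  (gene G)
log2(3835/547.4) = 2.809  (gene F)
log2(3554/384.3) = 3.209  (gene H)
log2(183.6/235.5) = -0.359  (gene A)
log2(7177/13486) = -0.910  (gene E)
log2(324.4/136.7) = 1.247  (gene B)
The largest magnitude belongs to gene H.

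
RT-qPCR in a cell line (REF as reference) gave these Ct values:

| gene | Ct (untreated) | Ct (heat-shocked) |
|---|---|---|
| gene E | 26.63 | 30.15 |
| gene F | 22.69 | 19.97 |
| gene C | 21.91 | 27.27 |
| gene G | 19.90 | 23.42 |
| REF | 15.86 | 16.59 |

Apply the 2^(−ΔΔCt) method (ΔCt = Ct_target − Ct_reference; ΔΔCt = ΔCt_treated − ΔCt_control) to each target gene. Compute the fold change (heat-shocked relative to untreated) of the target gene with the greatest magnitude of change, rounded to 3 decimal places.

0.040

gene E: ΔΔCt = (30.15−16.59) − (26.63−15.86) = 13.56 − 10.77 = 2.79; fold change = 2^-2.79 = 0.145
gene F: ΔΔCt = (19.97−16.59) − (22.69−15.86) = 3.38 − 6.83 = -3.45; fold change = 2^3.45 = 10.928
gene C: ΔΔCt = (27.27−16.59) − (21.91−15.86) = 10.68 − 6.05 = 4.63; fold change = 2^-4.63 = 0.040
gene G: ΔΔCt = (23.42−16.59) − (19.90−15.86) = 6.83 − 4.04 = 2.79; fold change = 2^-2.79 = 0.145
gene C has the largest |ΔΔCt| = 4.63.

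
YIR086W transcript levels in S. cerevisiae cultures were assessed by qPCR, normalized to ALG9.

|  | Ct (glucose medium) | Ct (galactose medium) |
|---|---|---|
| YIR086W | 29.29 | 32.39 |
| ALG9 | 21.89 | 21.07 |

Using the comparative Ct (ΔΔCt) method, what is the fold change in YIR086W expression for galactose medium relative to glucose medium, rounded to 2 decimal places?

0.07

ΔCt(glucose medium) = 29.290 − 21.890 = 7.400
ΔCt(galactose medium) = 32.390 − 21.070 = 11.320
ΔΔCt = 11.320 − 7.400 = 3.920
Fold change = 2^(−3.920) = 0.066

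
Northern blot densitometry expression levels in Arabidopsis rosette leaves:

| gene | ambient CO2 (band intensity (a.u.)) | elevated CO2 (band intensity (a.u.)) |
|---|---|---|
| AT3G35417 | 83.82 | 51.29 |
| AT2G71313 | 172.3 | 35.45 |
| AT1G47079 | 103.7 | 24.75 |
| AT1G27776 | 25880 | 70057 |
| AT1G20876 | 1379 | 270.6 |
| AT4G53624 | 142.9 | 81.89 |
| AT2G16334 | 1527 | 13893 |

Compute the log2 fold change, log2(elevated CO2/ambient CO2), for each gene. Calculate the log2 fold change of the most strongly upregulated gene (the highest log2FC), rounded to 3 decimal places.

log2(51.29/83.82) = -0.709  (AT3G35417)
log2(35.45/172.3) = -2.281  (AT2G71313)
log2(24.75/103.7) = -2.067  (AT1G47079)
log2(70057/25880) = 1.437  (AT1G27776)
log2(270.6/1379) = -2.349  (AT1G20876)
log2(81.89/142.9) = -0.803  (AT4G53624)
log2(13893/1527) = 3.186  (AT2G16334)
AT2G16334 is most strongly upregulated.

3.186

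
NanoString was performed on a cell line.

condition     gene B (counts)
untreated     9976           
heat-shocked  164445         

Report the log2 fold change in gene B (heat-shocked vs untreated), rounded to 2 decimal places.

4.04

Fold change = 164445 / 9976 = 16.4841
log2(16.4841) = 4.043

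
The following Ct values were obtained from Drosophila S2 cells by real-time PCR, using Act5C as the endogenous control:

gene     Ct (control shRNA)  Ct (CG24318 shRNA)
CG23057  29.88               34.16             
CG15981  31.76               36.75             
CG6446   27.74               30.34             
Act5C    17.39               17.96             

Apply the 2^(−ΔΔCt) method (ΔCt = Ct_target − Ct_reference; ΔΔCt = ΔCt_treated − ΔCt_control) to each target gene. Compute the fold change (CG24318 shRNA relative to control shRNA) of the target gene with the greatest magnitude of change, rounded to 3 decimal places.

CG23057: ΔΔCt = (34.16−17.96) − (29.88−17.39) = 16.20 − 12.49 = 3.71; fold change = 2^-3.71 = 0.076
CG15981: ΔΔCt = (36.75−17.96) − (31.76−17.39) = 18.79 − 14.37 = 4.42; fold change = 2^-4.42 = 0.047
CG6446: ΔΔCt = (30.34−17.96) − (27.74−17.39) = 12.38 − 10.35 = 2.03; fold change = 2^-2.03 = 0.245
CG15981 has the largest |ΔΔCt| = 4.42.

0.047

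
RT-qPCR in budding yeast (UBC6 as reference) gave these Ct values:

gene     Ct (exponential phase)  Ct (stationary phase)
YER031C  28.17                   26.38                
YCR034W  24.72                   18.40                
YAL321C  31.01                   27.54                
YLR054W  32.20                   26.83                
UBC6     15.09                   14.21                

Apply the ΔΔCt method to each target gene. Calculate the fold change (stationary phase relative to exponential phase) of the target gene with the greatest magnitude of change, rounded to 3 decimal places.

YER031C: ΔΔCt = (26.38−14.21) − (28.17−15.09) = 12.17 − 13.08 = -0.91; fold change = 2^0.91 = 1.879
YCR034W: ΔΔCt = (18.40−14.21) − (24.72−15.09) = 4.19 − 9.63 = -5.44; fold change = 2^5.44 = 43.411
YAL321C: ΔΔCt = (27.54−14.21) − (31.01−15.09) = 13.33 − 15.92 = -2.59; fold change = 2^2.59 = 6.021
YLR054W: ΔΔCt = (26.83−14.21) − (32.20−15.09) = 12.62 − 17.11 = -4.49; fold change = 2^4.49 = 22.471
YCR034W has the largest |ΔΔCt| = 5.44.

43.411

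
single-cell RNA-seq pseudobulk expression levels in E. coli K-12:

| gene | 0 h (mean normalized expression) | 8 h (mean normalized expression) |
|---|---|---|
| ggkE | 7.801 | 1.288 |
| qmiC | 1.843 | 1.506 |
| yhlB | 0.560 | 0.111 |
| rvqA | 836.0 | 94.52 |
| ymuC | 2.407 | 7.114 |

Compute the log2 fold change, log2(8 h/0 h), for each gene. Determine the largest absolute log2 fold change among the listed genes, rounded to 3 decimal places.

3.145

log2(1.288/7.801) = -2.599  (ggkE)
log2(1.506/1.843) = -0.291  (qmiC)
log2(0.111/0.560) = -2.335  (yhlB)
log2(94.52/836.0) = -3.145  (rvqA)
log2(7.114/2.407) = 1.563  (ymuC)
The largest magnitude belongs to rvqA.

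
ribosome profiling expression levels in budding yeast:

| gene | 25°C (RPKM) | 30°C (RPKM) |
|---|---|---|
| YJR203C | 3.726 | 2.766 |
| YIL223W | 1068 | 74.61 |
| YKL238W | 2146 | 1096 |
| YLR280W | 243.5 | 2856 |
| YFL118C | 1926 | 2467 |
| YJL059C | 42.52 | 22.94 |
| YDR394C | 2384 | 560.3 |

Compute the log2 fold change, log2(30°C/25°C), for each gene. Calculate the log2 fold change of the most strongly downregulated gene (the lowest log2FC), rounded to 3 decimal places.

log2(2.766/3.726) = -0.430  (YJR203C)
log2(74.61/1068) = -3.839  (YIL223W)
log2(1096/2146) = -0.969  (YKL238W)
log2(2856/243.5) = 3.552  (YLR280W)
log2(2467/1926) = 0.357  (YFL118C)
log2(22.94/42.52) = -0.890  (YJL059C)
log2(560.3/2384) = -2.089  (YDR394C)
YIL223W is most strongly downregulated.

-3.839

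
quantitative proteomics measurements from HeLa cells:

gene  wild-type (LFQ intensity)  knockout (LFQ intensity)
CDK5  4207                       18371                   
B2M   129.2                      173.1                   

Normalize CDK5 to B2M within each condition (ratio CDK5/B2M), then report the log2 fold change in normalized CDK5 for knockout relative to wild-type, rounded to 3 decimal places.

1.705

CDK5/B2M (wild-type) = 4207 / 129.2 = 32.562
CDK5/B2M (knockout) = 18371 / 173.1 = 106.13
Fold change = 106.13 / 32.562 = 3.2593
log2(3.2593) = 1.7046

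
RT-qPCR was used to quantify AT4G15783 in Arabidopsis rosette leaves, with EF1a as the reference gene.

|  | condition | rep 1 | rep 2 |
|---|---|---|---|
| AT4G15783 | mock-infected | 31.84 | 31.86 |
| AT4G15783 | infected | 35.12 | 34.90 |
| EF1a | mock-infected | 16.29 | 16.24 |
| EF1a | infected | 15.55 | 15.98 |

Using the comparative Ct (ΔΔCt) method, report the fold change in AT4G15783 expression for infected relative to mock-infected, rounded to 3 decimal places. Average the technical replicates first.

0.079

Mean Ct: AT4G15783 mock-infected 31.850; AT4G15783 infected 35.010; EF1a mock-infected 16.265; EF1a infected 15.765
ΔCt(mock-infected) = 31.850 − 16.265 = 15.585
ΔCt(infected) = 35.010 − 15.765 = 19.245
ΔΔCt = 19.245 − 15.585 = 3.660
Fold change = 2^(−3.660) = 0.0791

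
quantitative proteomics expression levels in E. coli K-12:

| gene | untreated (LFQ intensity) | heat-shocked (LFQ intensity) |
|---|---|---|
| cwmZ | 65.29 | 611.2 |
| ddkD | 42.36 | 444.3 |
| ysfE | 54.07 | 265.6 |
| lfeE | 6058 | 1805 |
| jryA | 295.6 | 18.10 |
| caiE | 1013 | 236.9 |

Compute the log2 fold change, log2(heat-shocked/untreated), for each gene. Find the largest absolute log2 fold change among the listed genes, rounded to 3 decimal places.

4.030

log2(611.2/65.29) = 3.227  (cwmZ)
log2(444.3/42.36) = 3.391  (ddkD)
log2(265.6/54.07) = 2.296  (ysfE)
log2(1805/6058) = -1.747  (lfeE)
log2(18.10/295.6) = -4.030  (jryA)
log2(236.9/1013) = -2.096  (caiE)
The largest magnitude belongs to jryA.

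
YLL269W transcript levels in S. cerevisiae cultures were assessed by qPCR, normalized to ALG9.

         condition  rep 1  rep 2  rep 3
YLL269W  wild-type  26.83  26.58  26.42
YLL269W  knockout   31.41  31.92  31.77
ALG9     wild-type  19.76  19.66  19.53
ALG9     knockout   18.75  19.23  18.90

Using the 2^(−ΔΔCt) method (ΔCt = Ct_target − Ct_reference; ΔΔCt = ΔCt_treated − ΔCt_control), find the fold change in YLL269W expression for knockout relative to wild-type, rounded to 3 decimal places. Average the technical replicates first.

Mean Ct: YLL269W wild-type 26.610; YLL269W knockout 31.700; ALG9 wild-type 19.650; ALG9 knockout 18.960
ΔCt(wild-type) = 26.610 − 19.650 = 6.960
ΔCt(knockout) = 31.700 − 18.960 = 12.740
ΔΔCt = 12.740 − 6.960 = 5.780
Fold change = 2^(−5.780) = 0.0182

0.018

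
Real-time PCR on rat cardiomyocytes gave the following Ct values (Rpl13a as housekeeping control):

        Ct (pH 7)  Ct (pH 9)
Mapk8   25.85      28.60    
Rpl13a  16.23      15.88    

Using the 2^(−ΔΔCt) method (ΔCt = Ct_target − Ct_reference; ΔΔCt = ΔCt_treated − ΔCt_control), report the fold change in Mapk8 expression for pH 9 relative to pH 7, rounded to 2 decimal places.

0.12

ΔCt(pH 7) = 25.850 − 16.230 = 9.620
ΔCt(pH 9) = 28.600 − 15.880 = 12.720
ΔΔCt = 12.720 − 9.620 = 3.100
Fold change = 2^(−3.100) = 0.117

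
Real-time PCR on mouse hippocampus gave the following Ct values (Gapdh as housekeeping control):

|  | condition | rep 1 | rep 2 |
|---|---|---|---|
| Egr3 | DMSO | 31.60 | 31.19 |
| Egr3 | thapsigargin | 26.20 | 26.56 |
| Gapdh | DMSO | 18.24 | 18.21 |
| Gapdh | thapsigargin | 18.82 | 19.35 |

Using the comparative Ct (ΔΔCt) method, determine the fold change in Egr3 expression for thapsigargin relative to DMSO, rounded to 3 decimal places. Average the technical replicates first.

Mean Ct: Egr3 DMSO 31.395; Egr3 thapsigargin 26.380; Gapdh DMSO 18.225; Gapdh thapsigargin 19.085
ΔCt(DMSO) = 31.395 − 18.225 = 13.170
ΔCt(thapsigargin) = 26.380 − 19.085 = 7.295
ΔΔCt = 7.295 − 13.170 = -5.875
Fold change = 2^(−(-5.875)) = 2^5.875 = 58.6883

58.688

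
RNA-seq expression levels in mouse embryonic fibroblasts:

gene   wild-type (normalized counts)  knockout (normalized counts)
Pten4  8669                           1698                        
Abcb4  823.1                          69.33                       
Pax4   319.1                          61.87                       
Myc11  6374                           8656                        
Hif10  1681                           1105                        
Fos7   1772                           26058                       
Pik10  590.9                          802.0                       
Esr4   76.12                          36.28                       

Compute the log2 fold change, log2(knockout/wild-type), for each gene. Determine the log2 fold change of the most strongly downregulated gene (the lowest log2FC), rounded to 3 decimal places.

-3.570

log2(1698/8669) = -2.352  (Pten4)
log2(69.33/823.1) = -3.570  (Abcb4)
log2(61.87/319.1) = -2.367  (Pax4)
log2(8656/6374) = 0.442  (Myc11)
log2(1105/1681) = -0.605  (Hif10)
log2(26058/1772) = 3.878  (Fos7)
log2(802.0/590.9) = 0.441  (Pik10)
log2(36.28/76.12) = -1.069  (Esr4)
Abcb4 is most strongly downregulated.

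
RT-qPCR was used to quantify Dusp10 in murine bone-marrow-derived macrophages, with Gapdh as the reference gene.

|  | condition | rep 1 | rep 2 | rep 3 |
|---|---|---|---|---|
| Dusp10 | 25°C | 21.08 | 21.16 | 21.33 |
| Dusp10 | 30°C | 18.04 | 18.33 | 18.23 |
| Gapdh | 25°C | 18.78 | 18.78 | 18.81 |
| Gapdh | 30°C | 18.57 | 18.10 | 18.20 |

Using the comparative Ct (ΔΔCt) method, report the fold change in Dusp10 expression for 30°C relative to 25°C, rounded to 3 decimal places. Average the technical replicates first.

5.618

Mean Ct: Dusp10 25°C 21.190; Dusp10 30°C 18.200; Gapdh 25°C 18.790; Gapdh 30°C 18.290
ΔCt(25°C) = 21.190 − 18.790 = 2.400
ΔCt(30°C) = 18.200 − 18.290 = -0.090
ΔΔCt = -0.090 − 2.400 = -2.490
Fold change = 2^(−(-2.490)) = 2^2.490 = 5.6178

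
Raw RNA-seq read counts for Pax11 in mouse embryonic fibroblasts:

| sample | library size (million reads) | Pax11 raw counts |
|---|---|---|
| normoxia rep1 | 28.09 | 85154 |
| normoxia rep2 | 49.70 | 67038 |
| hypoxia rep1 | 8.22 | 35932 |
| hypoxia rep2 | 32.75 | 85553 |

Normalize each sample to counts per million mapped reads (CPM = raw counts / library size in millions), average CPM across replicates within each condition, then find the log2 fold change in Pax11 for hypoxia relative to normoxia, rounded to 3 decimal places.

CPM(normoxia rep1) = 85154 / 28.09 = 3031.4703
CPM(normoxia rep2) = 67038 / 49.70 = 1348.8531
CPM(hypoxia rep1) = 35932 / 8.22 = 4371.2895
CPM(hypoxia rep2) = 85553 / 32.75 = 2612.3053
mean CPM(normoxia) = 2190.1617; mean CPM(hypoxia) = 3491.7974
Fold change = 3491.7974 / 2190.1617 = 1.59431
log2(1.59431) = 0.6729

0.673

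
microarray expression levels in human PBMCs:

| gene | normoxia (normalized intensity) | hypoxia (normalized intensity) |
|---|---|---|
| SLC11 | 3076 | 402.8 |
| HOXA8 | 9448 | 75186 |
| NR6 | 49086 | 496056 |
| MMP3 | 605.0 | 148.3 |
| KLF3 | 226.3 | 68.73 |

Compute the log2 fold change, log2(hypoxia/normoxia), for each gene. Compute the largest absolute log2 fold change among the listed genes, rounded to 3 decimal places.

3.337

log2(402.8/3076) = -2.933  (SLC11)
log2(75186/9448) = 2.992  (HOXA8)
log2(496056/49086) = 3.337  (NR6)
log2(148.3/605.0) = -2.028  (MMP3)
log2(68.73/226.3) = -1.719  (KLF3)
The largest magnitude belongs to NR6.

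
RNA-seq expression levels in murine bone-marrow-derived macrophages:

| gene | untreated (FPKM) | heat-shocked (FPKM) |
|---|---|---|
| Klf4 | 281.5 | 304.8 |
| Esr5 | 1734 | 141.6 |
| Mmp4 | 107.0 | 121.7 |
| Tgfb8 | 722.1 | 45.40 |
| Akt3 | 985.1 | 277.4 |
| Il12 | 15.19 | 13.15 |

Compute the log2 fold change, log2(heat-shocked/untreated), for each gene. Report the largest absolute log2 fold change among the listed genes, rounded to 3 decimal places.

3.991

log2(304.8/281.5) = 0.115  (Klf4)
log2(141.6/1734) = -3.614  (Esr5)
log2(121.7/107.0) = 0.186  (Mmp4)
log2(45.40/722.1) = -3.991  (Tgfb8)
log2(277.4/985.1) = -1.828  (Akt3)
log2(13.15/15.19) = -0.208  (Il12)
The largest magnitude belongs to Tgfb8.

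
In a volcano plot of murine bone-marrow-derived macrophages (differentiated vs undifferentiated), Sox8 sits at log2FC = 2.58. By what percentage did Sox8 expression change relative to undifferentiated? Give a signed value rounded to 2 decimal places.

497.94%

Fold change = 2^(2.58) = 5.9794
Percent change = (FC − 1) × 100% = (5.9794 − 1) × 100 = 497.94%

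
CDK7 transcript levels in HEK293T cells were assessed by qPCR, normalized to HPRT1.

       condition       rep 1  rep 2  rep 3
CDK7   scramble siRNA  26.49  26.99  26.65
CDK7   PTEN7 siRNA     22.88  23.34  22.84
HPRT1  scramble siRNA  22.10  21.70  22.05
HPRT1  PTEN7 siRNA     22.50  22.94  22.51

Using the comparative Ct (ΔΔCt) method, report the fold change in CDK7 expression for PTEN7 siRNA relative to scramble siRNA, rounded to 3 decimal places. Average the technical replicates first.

Mean Ct: CDK7 scramble siRNA 26.710; CDK7 PTEN7 siRNA 23.020; HPRT1 scramble siRNA 21.950; HPRT1 PTEN7 siRNA 22.650
ΔCt(scramble siRNA) = 26.710 − 21.950 = 4.760
ΔCt(PTEN7 siRNA) = 23.020 − 22.650 = 0.370
ΔΔCt = 0.370 − 4.760 = -4.390
Fold change = 2^(−(-4.390)) = 2^4.390 = 20.9663

20.966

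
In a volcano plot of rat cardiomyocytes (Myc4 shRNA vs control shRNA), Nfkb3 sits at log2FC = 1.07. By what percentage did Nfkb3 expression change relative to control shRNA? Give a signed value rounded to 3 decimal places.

Fold change = 2^(1.07) = 2.0994
Percent change = (FC − 1) × 100% = (2.0994 − 1) × 100 = 109.943%

109.943%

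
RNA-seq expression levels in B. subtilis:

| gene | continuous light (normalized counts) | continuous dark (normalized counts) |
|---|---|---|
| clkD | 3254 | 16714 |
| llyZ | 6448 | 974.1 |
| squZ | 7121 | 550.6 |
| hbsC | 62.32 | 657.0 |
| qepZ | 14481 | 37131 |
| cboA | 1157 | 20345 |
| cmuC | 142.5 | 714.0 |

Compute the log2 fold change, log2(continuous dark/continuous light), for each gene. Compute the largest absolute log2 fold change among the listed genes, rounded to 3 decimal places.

4.136

log2(16714/3254) = 2.361  (clkD)
log2(974.1/6448) = -2.727  (llyZ)
log2(550.6/7121) = -3.693  (squZ)
log2(657.0/62.32) = 3.398  (hbsC)
log2(37131/14481) = 1.358  (qepZ)
log2(20345/1157) = 4.136  (cboA)
log2(714.0/142.5) = 2.325  (cmuC)
The largest magnitude belongs to cboA.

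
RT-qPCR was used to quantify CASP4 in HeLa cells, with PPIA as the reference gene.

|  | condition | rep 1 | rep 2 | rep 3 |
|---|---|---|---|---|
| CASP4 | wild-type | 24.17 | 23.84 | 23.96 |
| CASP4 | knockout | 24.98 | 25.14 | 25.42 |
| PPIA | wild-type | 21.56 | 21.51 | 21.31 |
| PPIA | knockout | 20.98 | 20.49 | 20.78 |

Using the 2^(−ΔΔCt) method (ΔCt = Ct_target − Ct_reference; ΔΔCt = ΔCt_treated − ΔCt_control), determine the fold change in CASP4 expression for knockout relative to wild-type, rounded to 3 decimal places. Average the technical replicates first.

0.268

Mean Ct: CASP4 wild-type 23.990; CASP4 knockout 25.180; PPIA wild-type 21.460; PPIA knockout 20.750
ΔCt(wild-type) = 23.990 − 21.460 = 2.530
ΔCt(knockout) = 25.180 − 20.750 = 4.430
ΔΔCt = 4.430 − 2.530 = 1.900
Fold change = 2^(−1.900) = 0.2679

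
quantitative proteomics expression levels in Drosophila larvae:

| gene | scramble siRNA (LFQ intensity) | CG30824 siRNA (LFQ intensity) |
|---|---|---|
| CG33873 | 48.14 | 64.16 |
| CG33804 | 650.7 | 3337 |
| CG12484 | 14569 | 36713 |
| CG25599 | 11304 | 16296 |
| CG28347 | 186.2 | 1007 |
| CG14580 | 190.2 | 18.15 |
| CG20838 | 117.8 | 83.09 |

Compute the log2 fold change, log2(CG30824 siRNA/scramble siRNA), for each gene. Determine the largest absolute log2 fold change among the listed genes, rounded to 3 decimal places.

3.389

log2(64.16/48.14) = 0.414  (CG33873)
log2(3337/650.7) = 2.358  (CG33804)
log2(36713/14569) = 1.333  (CG12484)
log2(16296/11304) = 0.528  (CG25599)
log2(1007/186.2) = 2.435  (CG28347)
log2(18.15/190.2) = -3.389  (CG14580)
log2(83.09/117.8) = -0.504  (CG20838)
The largest magnitude belongs to CG14580.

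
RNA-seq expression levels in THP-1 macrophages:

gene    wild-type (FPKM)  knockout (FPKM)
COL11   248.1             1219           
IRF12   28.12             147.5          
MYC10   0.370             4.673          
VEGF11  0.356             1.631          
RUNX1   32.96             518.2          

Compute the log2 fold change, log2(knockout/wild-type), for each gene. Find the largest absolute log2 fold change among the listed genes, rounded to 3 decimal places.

3.975

log2(1219/248.1) = 2.297  (COL11)
log2(147.5/28.12) = 2.391  (IRF12)
log2(4.673/0.370) = 3.659  (MYC10)
log2(1.631/0.356) = 2.196  (VEGF11)
log2(518.2/32.96) = 3.975  (RUNX1)
The largest magnitude belongs to RUNX1.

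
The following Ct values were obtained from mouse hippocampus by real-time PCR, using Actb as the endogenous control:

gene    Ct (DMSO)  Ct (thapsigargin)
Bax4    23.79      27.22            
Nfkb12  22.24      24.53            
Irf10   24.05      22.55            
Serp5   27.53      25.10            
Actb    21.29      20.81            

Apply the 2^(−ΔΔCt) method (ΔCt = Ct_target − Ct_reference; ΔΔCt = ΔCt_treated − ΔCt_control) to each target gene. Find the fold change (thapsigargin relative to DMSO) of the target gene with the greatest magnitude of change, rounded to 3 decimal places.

0.067

Bax4: ΔΔCt = (27.22−20.81) − (23.79−21.29) = 6.41 − 2.50 = 3.91; fold change = 2^-3.91 = 0.067
Nfkb12: ΔΔCt = (24.53−20.81) − (22.24−21.29) = 3.72 − 0.95 = 2.77; fold change = 2^-2.77 = 0.147
Irf10: ΔΔCt = (22.55−20.81) − (24.05−21.29) = 1.74 − 2.76 = -1.02; fold change = 2^1.02 = 2.028
Serp5: ΔΔCt = (25.10−20.81) − (27.53−21.29) = 4.29 − 6.24 = -1.95; fold change = 2^1.95 = 3.864
Bax4 has the largest |ΔΔCt| = 3.91.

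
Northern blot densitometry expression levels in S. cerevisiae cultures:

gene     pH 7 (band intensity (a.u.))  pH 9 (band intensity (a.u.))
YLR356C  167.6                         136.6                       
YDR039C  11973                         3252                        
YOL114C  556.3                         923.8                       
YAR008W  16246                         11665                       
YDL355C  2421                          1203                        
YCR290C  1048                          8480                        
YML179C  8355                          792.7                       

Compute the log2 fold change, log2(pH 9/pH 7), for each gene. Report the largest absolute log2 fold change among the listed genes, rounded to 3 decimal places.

log2(136.6/167.6) = -0.295  (YLR356C)
log2(3252/11973) = -1.880  (YDR039C)
log2(923.8/556.3) = 0.732  (YOL114C)
log2(11665/16246) = -0.478  (YAR008W)
log2(1203/2421) = -1.009  (YDL355C)
log2(8480/1048) = 3.016  (YCR290C)
log2(792.7/8355) = -3.398  (YML179C)
The largest magnitude belongs to YML179C.

3.398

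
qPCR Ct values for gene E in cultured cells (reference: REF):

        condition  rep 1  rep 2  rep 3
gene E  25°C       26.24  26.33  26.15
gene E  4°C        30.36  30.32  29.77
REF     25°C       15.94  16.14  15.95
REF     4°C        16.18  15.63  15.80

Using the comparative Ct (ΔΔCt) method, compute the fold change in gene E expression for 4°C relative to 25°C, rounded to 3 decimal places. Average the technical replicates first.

Mean Ct: gene E 25°C 26.240; gene E 4°C 30.150; REF 25°C 16.010; REF 4°C 15.870
ΔCt(25°C) = 26.240 − 16.010 = 10.230
ΔCt(4°C) = 30.150 − 15.870 = 14.280
ΔΔCt = 14.280 − 10.230 = 4.050
Fold change = 2^(−4.050) = 0.0604

0.060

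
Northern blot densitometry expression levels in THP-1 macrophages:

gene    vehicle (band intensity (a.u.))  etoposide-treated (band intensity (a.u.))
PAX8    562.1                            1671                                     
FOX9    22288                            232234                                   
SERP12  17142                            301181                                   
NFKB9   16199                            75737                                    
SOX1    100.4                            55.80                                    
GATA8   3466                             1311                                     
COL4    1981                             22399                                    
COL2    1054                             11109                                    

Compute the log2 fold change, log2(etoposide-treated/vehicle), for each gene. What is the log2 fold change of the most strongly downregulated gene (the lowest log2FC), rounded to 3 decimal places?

-1.403

log2(1671/562.1) = 1.572  (PAX8)
log2(232234/22288) = 3.381  (FOX9)
log2(301181/17142) = 4.135  (SERP12)
log2(75737/16199) = 2.225  (NFKB9)
log2(55.80/100.4) = -0.847  (SOX1)
log2(1311/3466) = -1.403  (GATA8)
log2(22399/1981) = 3.499  (COL4)
log2(11109/1054) = 3.398  (COL2)
GATA8 is most strongly downregulated.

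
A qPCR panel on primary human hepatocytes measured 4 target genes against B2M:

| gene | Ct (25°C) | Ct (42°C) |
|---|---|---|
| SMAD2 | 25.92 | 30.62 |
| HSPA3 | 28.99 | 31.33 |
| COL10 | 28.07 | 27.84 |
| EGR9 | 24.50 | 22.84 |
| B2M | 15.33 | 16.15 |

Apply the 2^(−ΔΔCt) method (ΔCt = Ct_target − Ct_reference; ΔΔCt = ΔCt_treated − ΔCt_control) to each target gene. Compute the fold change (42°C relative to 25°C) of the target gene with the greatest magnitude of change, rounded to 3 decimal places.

0.068

SMAD2: ΔΔCt = (30.62−16.15) − (25.92−15.33) = 14.47 − 10.59 = 3.88; fold change = 2^-3.88 = 0.068
HSPA3: ΔΔCt = (31.33−16.15) − (28.99−15.33) = 15.18 − 13.66 = 1.52; fold change = 2^-1.52 = 0.349
COL10: ΔΔCt = (27.84−16.15) − (28.07−15.33) = 11.69 − 12.74 = -1.05; fold change = 2^1.05 = 2.071
EGR9: ΔΔCt = (22.84−16.15) − (24.50−15.33) = 6.69 − 9.17 = -2.48; fold change = 2^2.48 = 5.579
SMAD2 has the largest |ΔΔCt| = 3.88.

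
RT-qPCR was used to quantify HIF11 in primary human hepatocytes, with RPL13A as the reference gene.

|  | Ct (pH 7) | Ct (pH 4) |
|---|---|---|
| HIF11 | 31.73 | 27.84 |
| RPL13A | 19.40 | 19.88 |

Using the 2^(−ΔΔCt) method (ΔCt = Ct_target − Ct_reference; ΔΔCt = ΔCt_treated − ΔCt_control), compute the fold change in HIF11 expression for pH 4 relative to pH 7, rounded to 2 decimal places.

20.68

ΔCt(pH 7) = 31.730 − 19.400 = 12.330
ΔCt(pH 4) = 27.840 − 19.880 = 7.960
ΔΔCt = 7.960 − 12.330 = -4.370
Fold change = 2^(−(-4.370)) = 2^4.370 = 20.678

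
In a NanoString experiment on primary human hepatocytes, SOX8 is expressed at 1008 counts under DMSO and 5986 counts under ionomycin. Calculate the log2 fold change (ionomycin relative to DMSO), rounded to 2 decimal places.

2.57

Fold change = 5986 / 1008 = 5.9385
log2(5.9385) = 2.570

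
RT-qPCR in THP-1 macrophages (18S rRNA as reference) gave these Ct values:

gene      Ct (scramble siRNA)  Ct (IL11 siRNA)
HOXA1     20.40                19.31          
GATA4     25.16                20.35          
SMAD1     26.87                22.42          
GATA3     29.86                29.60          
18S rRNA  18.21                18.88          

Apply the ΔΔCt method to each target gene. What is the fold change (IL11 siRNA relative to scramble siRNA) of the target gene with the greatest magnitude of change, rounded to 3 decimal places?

44.632

HOXA1: ΔΔCt = (19.31−18.88) − (20.40−18.21) = 0.43 − 2.19 = -1.76; fold change = 2^1.76 = 3.387
GATA4: ΔΔCt = (20.35−18.88) − (25.16−18.21) = 1.47 − 6.95 = -5.48; fold change = 2^5.48 = 44.632
SMAD1: ΔΔCt = (22.42−18.88) − (26.87−18.21) = 3.54 − 8.66 = -5.12; fold change = 2^5.12 = 34.776
GATA3: ΔΔCt = (29.60−18.88) − (29.86−18.21) = 10.72 − 11.65 = -0.93; fold change = 2^0.93 = 1.905
GATA4 has the largest |ΔΔCt| = 5.48.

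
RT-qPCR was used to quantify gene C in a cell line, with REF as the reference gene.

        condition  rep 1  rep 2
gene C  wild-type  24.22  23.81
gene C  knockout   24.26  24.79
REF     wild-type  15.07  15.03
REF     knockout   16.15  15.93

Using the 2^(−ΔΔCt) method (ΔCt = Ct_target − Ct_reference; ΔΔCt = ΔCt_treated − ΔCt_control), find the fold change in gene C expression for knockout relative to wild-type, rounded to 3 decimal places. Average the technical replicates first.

1.395

Mean Ct: gene C wild-type 24.015; gene C knockout 24.525; REF wild-type 15.050; REF knockout 16.040
ΔCt(wild-type) = 24.015 − 15.050 = 8.965
ΔCt(knockout) = 24.525 − 16.040 = 8.485
ΔΔCt = 8.485 − 8.965 = -0.480
Fold change = 2^(−(-0.480)) = 2^0.480 = 1.3947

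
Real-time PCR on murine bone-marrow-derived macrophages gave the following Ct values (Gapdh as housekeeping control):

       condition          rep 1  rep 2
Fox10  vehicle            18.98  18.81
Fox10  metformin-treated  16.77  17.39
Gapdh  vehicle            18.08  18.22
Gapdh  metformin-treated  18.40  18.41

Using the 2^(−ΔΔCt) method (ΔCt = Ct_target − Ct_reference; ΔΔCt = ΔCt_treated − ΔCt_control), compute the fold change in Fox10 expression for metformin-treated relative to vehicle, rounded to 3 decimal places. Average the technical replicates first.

4.199

Mean Ct: Fox10 vehicle 18.895; Fox10 metformin-treated 17.080; Gapdh vehicle 18.150; Gapdh metformin-treated 18.405
ΔCt(vehicle) = 18.895 − 18.150 = 0.745
ΔCt(metformin-treated) = 17.080 − 18.405 = -1.325
ΔΔCt = -1.325 − 0.745 = -2.070
Fold change = 2^(−(-2.070)) = 2^2.070 = 4.1989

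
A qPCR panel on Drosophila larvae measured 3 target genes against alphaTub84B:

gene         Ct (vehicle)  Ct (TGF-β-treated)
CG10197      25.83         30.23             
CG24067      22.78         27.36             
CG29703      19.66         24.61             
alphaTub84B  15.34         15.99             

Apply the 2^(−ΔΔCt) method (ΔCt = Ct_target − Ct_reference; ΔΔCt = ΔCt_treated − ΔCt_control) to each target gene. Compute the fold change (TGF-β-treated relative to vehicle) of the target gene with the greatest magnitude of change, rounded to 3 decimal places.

CG10197: ΔΔCt = (30.23−15.99) − (25.83−15.34) = 14.24 − 10.49 = 3.75; fold change = 2^-3.75 = 0.074
CG24067: ΔΔCt = (27.36−15.99) − (22.78−15.34) = 11.37 − 7.44 = 3.93; fold change = 2^-3.93 = 0.066
CG29703: ΔΔCt = (24.61−15.99) − (19.66−15.34) = 8.62 − 4.32 = 4.30; fold change = 2^-4.30 = 0.051
CG29703 has the largest |ΔΔCt| = 4.30.

0.051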